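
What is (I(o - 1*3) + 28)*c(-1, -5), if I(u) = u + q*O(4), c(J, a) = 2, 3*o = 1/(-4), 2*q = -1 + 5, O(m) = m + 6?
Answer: 539/6 ≈ 89.833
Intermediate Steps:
O(m) = 6 + m
q = 2 (q = (-1 + 5)/2 = (½)*4 = 2)
o = -1/12 (o = (⅓)/(-4) = (⅓)*(-¼) = -1/12 ≈ -0.083333)
I(u) = 20 + u (I(u) = u + 2*(6 + 4) = u + 2*10 = u + 20 = 20 + u)
(I(o - 1*3) + 28)*c(-1, -5) = ((20 + (-1/12 - 1*3)) + 28)*2 = ((20 + (-1/12 - 3)) + 28)*2 = ((20 - 37/12) + 28)*2 = (203/12 + 28)*2 = (539/12)*2 = 539/6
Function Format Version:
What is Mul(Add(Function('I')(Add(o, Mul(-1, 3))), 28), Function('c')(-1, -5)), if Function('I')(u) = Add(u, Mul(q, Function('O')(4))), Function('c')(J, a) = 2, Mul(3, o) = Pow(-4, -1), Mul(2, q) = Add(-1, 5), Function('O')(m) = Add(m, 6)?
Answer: Rational(539, 6) ≈ 89.833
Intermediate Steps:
Function('O')(m) = Add(6, m)
q = 2 (q = Mul(Rational(1, 2), Add(-1, 5)) = Mul(Rational(1, 2), 4) = 2)
o = Rational(-1, 12) (o = Mul(Rational(1, 3), Pow(-4, -1)) = Mul(Rational(1, 3), Rational(-1, 4)) = Rational(-1, 12) ≈ -0.083333)
Function('I')(u) = Add(20, u) (Function('I')(u) = Add(u, Mul(2, Add(6, 4))) = Add(u, Mul(2, 10)) = Add(u, 20) = Add(20, u))
Mul(Add(Function('I')(Add(o, Mul(-1, 3))), 28), Function('c')(-1, -5)) = Mul(Add(Add(20, Add(Rational(-1, 12), Mul(-1, 3))), 28), 2) = Mul(Add(Add(20, Add(Rational(-1, 12), -3)), 28), 2) = Mul(Add(Add(20, Rational(-37, 12)), 28), 2) = Mul(Add(Rational(203, 12), 28), 2) = Mul(Rational(539, 12), 2) = Rational(539, 6)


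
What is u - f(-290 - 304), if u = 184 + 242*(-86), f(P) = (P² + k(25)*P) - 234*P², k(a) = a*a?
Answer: 82561410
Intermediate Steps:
k(a) = a²
f(P) = -233*P² + 625*P (f(P) = (P² + 25²*P) - 234*P² = (P² + 625*P) - 234*P² = -233*P² + 625*P)
u = -20628 (u = 184 - 20812 = -20628)
u - f(-290 - 304) = -20628 - (-290 - 304)*(625 - 233*(-290 - 304)) = -20628 - (-594)*(625 - 233*(-594)) = -20628 - (-594)*(625 + 138402) = -20628 - (-594)*139027 = -20628 - 1*(-82582038) = -20628 + 82582038 = 82561410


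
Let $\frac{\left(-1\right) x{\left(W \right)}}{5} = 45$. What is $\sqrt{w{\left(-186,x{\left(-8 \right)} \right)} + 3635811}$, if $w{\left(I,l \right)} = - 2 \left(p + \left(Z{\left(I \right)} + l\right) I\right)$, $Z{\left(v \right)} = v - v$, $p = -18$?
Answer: $3 \sqrt{394683} \approx 1884.7$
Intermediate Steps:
$Z{\left(v \right)} = 0$
$x{\left(W \right)} = -225$ ($x{\left(W \right)} = \left(-5\right) 45 = -225$)
$w{\left(I,l \right)} = 36 - 2 I l$ ($w{\left(I,l \right)} = - 2 \left(-18 + \left(0 + l\right) I\right) = - 2 \left(-18 + l I\right) = - 2 \left(-18 + I l\right) = 36 - 2 I l$)
$\sqrt{w{\left(-186,x{\left(-8 \right)} \right)} + 3635811} = \sqrt{\left(36 - \left(-372\right) \left(-225\right)\right) + 3635811} = \sqrt{\left(36 - 83700\right) + 3635811} = \sqrt{-83664 + 3635811} = \sqrt{3552147} = 3 \sqrt{394683}$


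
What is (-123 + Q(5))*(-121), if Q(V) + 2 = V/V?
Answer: 15004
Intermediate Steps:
Q(V) = -1 (Q(V) = -2 + V/V = -2 + 1 = -1)
(-123 + Q(5))*(-121) = (-123 - 1)*(-121) = -124*(-121) = 15004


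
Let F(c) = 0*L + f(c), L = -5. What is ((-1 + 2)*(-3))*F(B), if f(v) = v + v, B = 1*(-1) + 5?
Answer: -24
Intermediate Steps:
B = 4 (B = -1 + 5 = 4)
f(v) = 2*v
F(c) = 2*c (F(c) = 0*(-5) + 2*c = 0 + 2*c = 2*c)
((-1 + 2)*(-3))*F(B) = ((-1 + 2)*(-3))*(2*4) = (1*(-3))*8 = -3*8 = -24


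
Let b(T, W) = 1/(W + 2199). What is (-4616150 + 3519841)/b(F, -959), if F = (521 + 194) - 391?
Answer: -1359423160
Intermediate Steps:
F = 324 (F = 715 - 391 = 324)
b(T, W) = 1/(2199 + W)
(-4616150 + 3519841)/b(F, -959) = (-4616150 + 3519841)/(1/(2199 - 959)) = -1096309/(1/1240) = -1096309/1/1240 = -1096309*1240 = -1359423160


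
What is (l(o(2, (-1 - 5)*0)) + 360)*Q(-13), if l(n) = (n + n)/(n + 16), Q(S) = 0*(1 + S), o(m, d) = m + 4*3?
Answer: 0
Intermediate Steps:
o(m, d) = 12 + m (o(m, d) = m + 12 = 12 + m)
Q(S) = 0
l(n) = 2*n/(16 + n) (l(n) = (2*n)/(16 + n) = 2*n/(16 + n))
(l(o(2, (-1 - 5)*0)) + 360)*Q(-13) = (2*(12 + 2)/(16 + (12 + 2)) + 360)*0 = (2*14/(16 + 14) + 360)*0 = (2*14/30 + 360)*0 = (2*14*(1/30) + 360)*0 = (14/15 + 360)*0 = (5414/15)*0 = 0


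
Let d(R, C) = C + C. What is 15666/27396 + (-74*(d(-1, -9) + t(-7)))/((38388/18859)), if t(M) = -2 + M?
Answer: 7172849945/7303317 ≈ 982.14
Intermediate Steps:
d(R, C) = 2*C
15666/27396 + (-74*(d(-1, -9) + t(-7)))/((38388/18859)) = 15666/27396 + (-74*(2*(-9) + (-2 - 7)))/((38388/18859)) = 15666*(1/27396) + (-74*(-18 - 9))/((38388*(1/18859))) = 2611/4566 + (-74*(-27))/(38388/18859) = 2611/4566 + 1998*(18859/38388) = 2611/4566 + 6280047/6398 = 7172849945/7303317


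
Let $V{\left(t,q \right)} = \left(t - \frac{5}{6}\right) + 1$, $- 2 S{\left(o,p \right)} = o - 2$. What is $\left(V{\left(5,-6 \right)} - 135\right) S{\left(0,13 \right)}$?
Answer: $- \frac{779}{6} \approx -129.83$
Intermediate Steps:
$S{\left(o,p \right)} = 1 - \frac{o}{2}$ ($S{\left(o,p \right)} = - \frac{o - 2}{2} = - \frac{-2 + o}{2} = 1 - \frac{o}{2}$)
$V{\left(t,q \right)} = \frac{1}{6} + t$ ($V{\left(t,q \right)} = \left(t - \frac{5}{6}\right) + 1 = \left(- \frac{5}{6} + t\right) + 1 = \frac{1}{6} + t$)
$\left(V{\left(5,-6 \right)} - 135\right) S{\left(0,13 \right)} = \left(\left(\frac{1}{6} + 5\right) - 135\right) \left(1 - 0\right) = \left(\frac{31}{6} - 135\right) \left(1 + 0\right) = \left(- \frac{779}{6}\right) 1 = - \frac{779}{6}$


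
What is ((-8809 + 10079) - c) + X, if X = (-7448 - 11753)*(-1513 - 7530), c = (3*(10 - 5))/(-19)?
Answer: 3299082362/19 ≈ 1.7364e+8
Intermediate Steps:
c = -15/19 (c = (3*5)*(-1/19) = 15*(-1/19) = -15/19 ≈ -0.78947)
X = 173634643 (X = -19201*(-9043) = 173634643)
((-8809 + 10079) - c) + X = ((-8809 + 10079) - 1*(-15/19)) + 173634643 = (1270 + 15/19) + 173634643 = 24145/19 + 173634643 = 3299082362/19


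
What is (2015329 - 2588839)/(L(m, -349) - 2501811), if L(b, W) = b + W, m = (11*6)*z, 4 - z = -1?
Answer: 57351/250183 ≈ 0.22924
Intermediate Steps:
z = 5 (z = 4 - 1*(-1) = 4 + 1 = 5)
m = 330 (m = (11*6)*5 = 66*5 = 330)
L(b, W) = W + b
(2015329 - 2588839)/(L(m, -349) - 2501811) = (2015329 - 2588839)/((-349 + 330) - 2501811) = -573510/(-19 - 2501811) = -573510/(-2501830) = -573510*(-1/2501830) = 57351/250183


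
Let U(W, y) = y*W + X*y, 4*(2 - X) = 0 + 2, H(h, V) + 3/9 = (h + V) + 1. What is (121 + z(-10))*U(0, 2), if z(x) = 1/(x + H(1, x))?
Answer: 19956/55 ≈ 362.84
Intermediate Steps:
H(h, V) = ⅔ + V + h (H(h, V) = -⅓ + ((h + V) + 1) = -⅓ + ((V + h) + 1) = -⅓ + (1 + V + h) = ⅔ + V + h)
X = 3/2 (X = 2 - (0 + 2)/4 = 2 - ¼*2 = 2 - ½ = 3/2 ≈ 1.5000)
z(x) = 1/(5/3 + 2*x) (z(x) = 1/(x + (⅔ + x + 1)) = 1/(x + (5/3 + x)) = 1/(5/3 + 2*x))
U(W, y) = 3*y/2 + W*y (U(W, y) = y*W + 3*y/2 = W*y + 3*y/2 = 3*y/2 + W*y)
(121 + z(-10))*U(0, 2) = (121 + 3/(5 + 6*(-10)))*((½)*2*(3 + 2*0)) = (121 + 3/(5 - 60))*((½)*2*(3 + 0)) = (121 + 3/(-55))*((½)*2*3) = (121 + 3*(-1/55))*3 = (121 - 3/55)*3 = (6652/55)*3 = 19956/55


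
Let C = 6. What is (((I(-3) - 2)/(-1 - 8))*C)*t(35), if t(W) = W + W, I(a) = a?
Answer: 700/3 ≈ 233.33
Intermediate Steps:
t(W) = 2*W
(((I(-3) - 2)/(-1 - 8))*C)*t(35) = (((-3 - 2)/(-1 - 8))*6)*(2*35) = (-5/(-9)*6)*70 = (-5*(-1/9)*6)*70 = ((5/9)*6)*70 = (10/3)*70 = 700/3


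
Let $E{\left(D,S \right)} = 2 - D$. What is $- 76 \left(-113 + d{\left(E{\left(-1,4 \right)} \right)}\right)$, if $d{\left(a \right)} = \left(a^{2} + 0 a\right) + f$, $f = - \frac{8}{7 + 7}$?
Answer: $\frac{55632}{7} \approx 7947.4$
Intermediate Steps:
$f = - \frac{4}{7}$ ($f = - \frac{8}{14} = \left(-8\right) \frac{1}{14} = - \frac{4}{7} \approx -0.57143$)
$d{\left(a \right)} = - \frac{4}{7} + a^{2}$ ($d{\left(a \right)} = \left(a^{2} + 0 a\right) - \frac{4}{7} = \left(a^{2} + 0\right) - \frac{4}{7} = a^{2} - \frac{4}{7} = - \frac{4}{7} + a^{2}$)
$- 76 \left(-113 + d{\left(E{\left(-1,4 \right)} \right)}\right) = - 76 \left(-113 - \left(\frac{4}{7} - \left(2 - -1\right)^{2}\right)\right) = - 76 \left(-113 - \left(\frac{4}{7} - \left(2 + 1\right)^{2}\right)\right) = - 76 \left(-113 - \left(\frac{4}{7} - 3^{2}\right)\right) = - 76 \left(-113 + \left(- \frac{4}{7} + 9\right)\right) = - 76 \left(-113 + \frac{59}{7}\right) = \left(-76\right) \left(- \frac{732}{7}\right) = \frac{55632}{7}$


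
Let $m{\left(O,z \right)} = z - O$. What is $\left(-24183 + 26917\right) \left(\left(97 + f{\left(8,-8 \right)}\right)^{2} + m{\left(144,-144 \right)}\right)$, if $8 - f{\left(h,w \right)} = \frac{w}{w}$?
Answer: $28783552$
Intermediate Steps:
$f{\left(h,w \right)} = 7$ ($f{\left(h,w \right)} = 8 - \frac{w}{w} = 8 - 1 = 7$)
$\left(-24183 + 26917\right) \left(\left(97 + f{\left(8,-8 \right)}\right)^{2} + m{\left(144,-144 \right)}\right) = \left(-24183 + 26917\right) \left(\left(97 + 7\right)^{2} - 288\right) = 2734 \left(104^{2} - 288\right) = 2734 \left(10816 - 288\right) = 2734 \cdot 10528 = 28783552$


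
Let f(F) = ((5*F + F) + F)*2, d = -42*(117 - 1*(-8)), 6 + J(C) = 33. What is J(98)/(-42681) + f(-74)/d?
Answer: 1049423/5335125 ≈ 0.19670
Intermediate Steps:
J(C) = 27 (J(C) = -6 + 33 = 27)
d = -5250 (d = -42*(117 + 8) = -42*125 = -5250)
f(F) = 14*F (f(F) = (6*F + F)*2 = (7*F)*2 = 14*F)
J(98)/(-42681) + f(-74)/d = 27/(-42681) + (14*(-74))/(-5250) = 27*(-1/42681) - 1036*(-1/5250) = -9/14227 + 74/375 = 1049423/5335125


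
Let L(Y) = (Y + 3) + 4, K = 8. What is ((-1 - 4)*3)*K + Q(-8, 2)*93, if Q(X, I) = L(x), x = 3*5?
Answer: 1926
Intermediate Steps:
x = 15
L(Y) = 7 + Y (L(Y) = (3 + Y) + 4 = 7 + Y)
Q(X, I) = 22 (Q(X, I) = 7 + 15 = 22)
((-1 - 4)*3)*K + Q(-8, 2)*93 = ((-1 - 4)*3)*8 + 22*93 = -5*3*8 + 2046 = -15*8 + 2046 = -120 + 2046 = 1926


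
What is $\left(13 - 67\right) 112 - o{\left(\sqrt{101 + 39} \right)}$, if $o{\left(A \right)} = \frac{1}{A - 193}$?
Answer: $- \frac{224435039}{37109} + \frac{2 \sqrt{35}}{37109} \approx -6048.0$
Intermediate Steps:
$o{\left(A \right)} = \frac{1}{-193 + A}$
$\left(13 - 67\right) 112 - o{\left(\sqrt{101 + 39} \right)} = \left(13 - 67\right) 112 - \frac{1}{-193 + \sqrt{101 + 39}} = \left(-54\right) 112 - \frac{1}{-193 + \sqrt{140}} = -6048 - \frac{1}{-193 + 2 \sqrt{35}}$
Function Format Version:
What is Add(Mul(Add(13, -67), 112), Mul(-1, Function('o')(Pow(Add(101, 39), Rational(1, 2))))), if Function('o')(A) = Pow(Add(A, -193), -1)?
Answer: Add(Rational(-224435039, 37109), Mul(Rational(2, 37109), Pow(35, Rational(1, 2)))) ≈ -6048.0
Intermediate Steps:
Function('o')(A) = Pow(Add(-193, A), -1)
Add(Mul(Add(13, -67), 112), Mul(-1, Function('o')(Pow(Add(101, 39), Rational(1, 2))))) = Add(Mul(Add(13, -67), 112), Mul(-1, Pow(Add(-193, Pow(Add(101, 39), Rational(1, 2))), -1))) = Add(Mul(-54, 112), Mul(-1, Pow(Add(-193, Pow(140, Rational(1, 2))), -1))) = Add(-6048, Mul(-1, Pow(Add(-193, Mul(2, Pow(35, Rational(1, 2)))), -1)))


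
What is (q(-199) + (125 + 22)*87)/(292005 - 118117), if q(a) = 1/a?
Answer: 97885/1330912 ≈ 0.073547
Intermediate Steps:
(q(-199) + (125 + 22)*87)/(292005 - 118117) = (1/(-199) + (125 + 22)*87)/(292005 - 118117) = (-1/199 + 147*87)/173888 = (-1/199 + 12789)*(1/173888) = (2545010/199)*(1/173888) = 97885/1330912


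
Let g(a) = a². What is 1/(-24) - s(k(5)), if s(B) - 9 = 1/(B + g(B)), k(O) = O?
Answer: -363/40 ≈ -9.0750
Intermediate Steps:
s(B) = 9 + 1/(B + B²)
1/(-24) - s(k(5)) = 1/(-24) - (1 + 9*5 + 9*5²)/(5*(1 + 5)) = -1/24 - (1 + 45 + 9*25)/(5*6) = -1/24 - (1 + 45 + 225)/(5*6) = -1/24 - 271/(5*6) = -1/24 - 1*271/30 = -1/24 - 271/30 = -363/40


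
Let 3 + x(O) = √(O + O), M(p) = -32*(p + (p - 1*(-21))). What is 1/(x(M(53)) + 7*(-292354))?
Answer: -2046481/4188084491489 - 8*I*√127/4188084491489 ≈ -4.8864e-7 - 2.1527e-11*I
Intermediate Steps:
M(p) = -672 - 64*p (M(p) = -32*(p + (p + 21)) = -32*(p + (21 + p)) = -32*(21 + 2*p) = -672 - 64*p)
x(O) = -3 + √2*√O (x(O) = -3 + √(O + O) = -3 + √(2*O) = -3 + √2*√O)
1/(x(M(53)) + 7*(-292354)) = 1/((-3 + √2*√(-672 - 64*53)) + 7*(-292354)) = 1/((-3 + √2*√(-672 - 3392)) - 2046478) = 1/((-3 + √2*√(-4064)) - 2046478) = 1/((-3 + √2*(4*I*√254)) - 2046478) = 1/((-3 + 8*I*√127) - 2046478) = 1/(-2046481 + 8*I*√127)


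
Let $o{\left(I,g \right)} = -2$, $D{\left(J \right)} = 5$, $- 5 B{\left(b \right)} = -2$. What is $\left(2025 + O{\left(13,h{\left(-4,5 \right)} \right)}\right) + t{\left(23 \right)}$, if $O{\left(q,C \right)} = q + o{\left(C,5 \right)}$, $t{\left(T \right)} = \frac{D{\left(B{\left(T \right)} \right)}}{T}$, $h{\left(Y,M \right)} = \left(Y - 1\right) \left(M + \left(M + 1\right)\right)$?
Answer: $\frac{46833}{23} \approx 2036.2$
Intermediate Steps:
$B{\left(b \right)} = \frac{2}{5}$ ($B{\left(b \right)} = \left(- \frac{1}{5}\right) \left(-2\right) = \frac{2}{5}$)
$h{\left(Y,M \right)} = \left(1 + 2 M\right) \left(-1 + Y\right)$ ($h{\left(Y,M \right)} = \left(-1 + Y\right) \left(M + \left(1 + M\right)\right) = \left(-1 + Y\right) \left(1 + 2 M\right) = \left(1 + 2 M\right) \left(-1 + Y\right)$)
$t{\left(T \right)} = \frac{5}{T}$
$O{\left(q,C \right)} = -2 + q$ ($O{\left(q,C \right)} = q - 2 = -2 + q$)
$\left(2025 + O{\left(13,h{\left(-4,5 \right)} \right)}\right) + t{\left(23 \right)} = \left(2025 + \left(-2 + 13\right)\right) + \frac{5}{23} = \left(2025 + 11\right) + 5 \cdot \frac{1}{23} = 2036 + \frac{5}{23} = \frac{46833}{23}$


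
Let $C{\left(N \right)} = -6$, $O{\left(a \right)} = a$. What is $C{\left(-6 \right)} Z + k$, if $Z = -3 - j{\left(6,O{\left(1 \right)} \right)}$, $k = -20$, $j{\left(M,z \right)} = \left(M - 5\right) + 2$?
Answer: $16$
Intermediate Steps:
$j{\left(M,z \right)} = -3 + M$ ($j{\left(M,z \right)} = \left(-5 + M\right) + 2 = -3 + M$)
$Z = -6$ ($Z = -3 - \left(-3 + 6\right) = -3 - 3 = -6$)
$C{\left(-6 \right)} Z + k = \left(-6\right) \left(-6\right) - 20 = 36 - 20 = 16$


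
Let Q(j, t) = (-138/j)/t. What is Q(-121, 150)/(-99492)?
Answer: -23/300963300 ≈ -7.6421e-8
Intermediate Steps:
Q(j, t) = -138/(j*t)
Q(-121, 150)/(-99492) = -138/(-121*150)/(-99492) = -138*(-1/121)*1/150*(-1/99492) = (23/3025)*(-1/99492) = -23/300963300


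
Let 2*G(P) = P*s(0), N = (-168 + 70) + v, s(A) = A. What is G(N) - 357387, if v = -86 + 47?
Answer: -357387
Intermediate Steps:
v = -39
N = -137 (N = (-168 + 70) - 39 = -98 - 39 = -137)
G(P) = 0 (G(P) = (P*0)/2 = (½)*0 = 0)
G(N) - 357387 = 0 - 357387 = -357387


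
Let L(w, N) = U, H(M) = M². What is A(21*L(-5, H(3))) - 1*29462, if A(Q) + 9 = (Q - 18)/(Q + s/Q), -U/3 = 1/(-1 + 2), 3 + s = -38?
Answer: -115756985/3928 ≈ -29470.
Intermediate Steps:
s = -41 (s = -3 - 38 = -41)
U = -3 (U = -3/(-1 + 2) = -3/1 = -3*1 = -3)
L(w, N) = -3
A(Q) = -9 + (-18 + Q)/(Q - 41/Q) (A(Q) = -9 + (Q - 18)/(Q - 41/Q) = -9 + (-18 + Q)/(Q - 41/Q))
A(21*L(-5, H(3))) - 1*29462 = (369 - 378*(-3) - 8*(21*(-3))²)/(-41 + (21*(-3))²) - 1*29462 = (369 - 18*(-63) - 8*(-63)²)/(-41 + (-63)²) - 29462 = (369 + 1134 - 8*3969)/(-41 + 3969) - 29462 = (369 + 1134 - 31752)/3928 - 29462 = (1/3928)*(-30249) - 29462 = -30249/3928 - 29462 = -115756985/3928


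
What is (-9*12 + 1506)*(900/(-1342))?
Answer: -629100/671 ≈ -937.56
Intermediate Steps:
(-9*12 + 1506)*(900/(-1342)) = (-108 + 1506)*(900*(-1/1342)) = 1398*(-450/671) = -629100/671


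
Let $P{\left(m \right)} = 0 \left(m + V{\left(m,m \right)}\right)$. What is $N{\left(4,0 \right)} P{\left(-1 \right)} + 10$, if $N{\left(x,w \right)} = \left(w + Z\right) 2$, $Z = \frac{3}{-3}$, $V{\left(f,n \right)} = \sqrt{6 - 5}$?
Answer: $10$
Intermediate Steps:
$V{\left(f,n \right)} = 1$ ($V{\left(f,n \right)} = \sqrt{1} = 1$)
$P{\left(m \right)} = 0$ ($P{\left(m \right)} = 0 \left(m + 1\right) = 0 \left(1 + m\right) = 0$)
$Z = -1$ ($Z = 3 \left(- \frac{1}{3}\right) = -1$)
$N{\left(x,w \right)} = -2 + 2 w$ ($N{\left(x,w \right)} = \left(w - 1\right) 2 = \left(-1 + w\right) 2 = -2 + 2 w$)
$N{\left(4,0 \right)} P{\left(-1 \right)} + 10 = \left(-2 + 2 \cdot 0\right) 0 + 10 = \left(-2 + 0\right) 0 + 10 = \left(-2\right) 0 + 10 = 0 + 10 = 10$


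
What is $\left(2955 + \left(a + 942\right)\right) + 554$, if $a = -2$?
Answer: $4449$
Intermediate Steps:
$\left(2955 + \left(a + 942\right)\right) + 554 = \left(2955 + \left(-2 + 942\right)\right) + 554 = \left(2955 + 940\right) + 554 = 3895 + 554 = 4449$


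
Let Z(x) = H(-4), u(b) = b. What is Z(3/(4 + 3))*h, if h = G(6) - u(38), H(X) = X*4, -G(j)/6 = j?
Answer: 1184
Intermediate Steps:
G(j) = -6*j
H(X) = 4*X
Z(x) = -16 (Z(x) = 4*(-4) = -16)
h = -74 (h = -6*6 - 1*38 = -36 - 38 = -74)
Z(3/(4 + 3))*h = -16*(-74) = 1184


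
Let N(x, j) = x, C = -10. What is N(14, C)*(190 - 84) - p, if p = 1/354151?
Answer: 525560083/354151 ≈ 1484.0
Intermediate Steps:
p = 1/354151 ≈ 2.8237e-6
N(14, C)*(190 - 84) - p = 14*(190 - 84) - 1*1/354151 = 14*106 - 1/354151 = 1484 - 1/354151 = 525560083/354151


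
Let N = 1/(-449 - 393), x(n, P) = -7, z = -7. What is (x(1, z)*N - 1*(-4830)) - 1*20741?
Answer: -13397055/842 ≈ -15911.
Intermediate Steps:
N = -1/842 (N = 1/(-842) = -1/842 ≈ -0.0011876)
(x(1, z)*N - 1*(-4830)) - 1*20741 = (-7*(-1/842) - 1*(-4830)) - 1*20741 = (7/842 + 4830) - 20741 = 4066867/842 - 20741 = -13397055/842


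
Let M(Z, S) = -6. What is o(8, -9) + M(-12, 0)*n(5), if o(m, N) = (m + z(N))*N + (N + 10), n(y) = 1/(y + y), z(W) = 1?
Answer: -403/5 ≈ -80.600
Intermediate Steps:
n(y) = 1/(2*y)
o(m, N) = 10 + N + N*(1 + m) (o(m, N) = (m + 1)*N + (N + 10) = (1 + m)*N + (10 + N) = N*(1 + m) + (10 + N) = 10 + N + N*(1 + m))
o(8, -9) + M(-12, 0)*n(5) = (10 + 2*(-9) - 9*8) - 3/5 = (10 - 18 - 72) - 3/5 = -80 - 6*⅒ = -80 - ⅗ = -403/5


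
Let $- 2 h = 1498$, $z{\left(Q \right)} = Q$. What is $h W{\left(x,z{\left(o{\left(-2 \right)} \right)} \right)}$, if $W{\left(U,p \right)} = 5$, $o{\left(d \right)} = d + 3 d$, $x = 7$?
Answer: $-3745$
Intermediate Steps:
$o{\left(d \right)} = 4 d$
$h = -749$ ($h = \left(- \frac{1}{2}\right) 1498 = -749$)
$h W{\left(x,z{\left(o{\left(-2 \right)} \right)} \right)} = \left(-749\right) 5 = -3745$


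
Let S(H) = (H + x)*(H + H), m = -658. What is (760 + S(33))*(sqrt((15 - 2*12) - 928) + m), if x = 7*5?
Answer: -3453184 + 5248*I*sqrt(937) ≈ -3.4532e+6 + 1.6064e+5*I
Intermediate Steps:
x = 35
S(H) = 2*H*(35 + H) (S(H) = (H + 35)*(H + H) = (35 + H)*(2*H) = 2*H*(35 + H))
(760 + S(33))*(sqrt((15 - 2*12) - 928) + m) = (760 + 2*33*(35 + 33))*(sqrt((15 - 2*12) - 928) - 658) = (760 + 2*33*68)*(sqrt((15 - 24) - 928) - 658) = (760 + 4488)*(sqrt(-9 - 928) - 658) = 5248*(sqrt(-937) - 658) = 5248*(I*sqrt(937) - 658) = 5248*(-658 + I*sqrt(937)) = -3453184 + 5248*I*sqrt(937)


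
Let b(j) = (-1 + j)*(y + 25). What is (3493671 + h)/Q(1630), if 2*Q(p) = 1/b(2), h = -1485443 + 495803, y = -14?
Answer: 55088682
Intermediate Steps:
h = -989640
b(j) = -11 + 11*j (b(j) = (-1 + j)*(-14 + 25) = (-1 + j)*11 = -11 + 11*j)
Q(p) = 1/22 (Q(p) = 1/(2*(-11 + 11*2)) = 1/(2*(-11 + 22)) = (½)/11 = (½)*(1/11) = 1/22)
(3493671 + h)/Q(1630) = (3493671 - 989640)/(1/22) = 2504031*22 = 55088682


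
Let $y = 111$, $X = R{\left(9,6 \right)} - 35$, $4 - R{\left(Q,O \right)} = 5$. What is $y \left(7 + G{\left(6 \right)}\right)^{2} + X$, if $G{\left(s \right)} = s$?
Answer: $18723$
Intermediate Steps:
$R{\left(Q,O \right)} = -1$ ($R{\left(Q,O \right)} = 4 - 5 = -1$)
$X = -36$ ($X = -1 - 35 = -36$)
$y \left(7 + G{\left(6 \right)}\right)^{2} + X = 111 \left(7 + 6\right)^{2} - 36 = 111 \cdot 13^{2} - 36 = 111 \cdot 169 - 36 = 18759 - 36 = 18723$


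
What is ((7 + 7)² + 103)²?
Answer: 89401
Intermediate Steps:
((7 + 7)² + 103)² = (14² + 103)² = (196 + 103)² = 299² = 89401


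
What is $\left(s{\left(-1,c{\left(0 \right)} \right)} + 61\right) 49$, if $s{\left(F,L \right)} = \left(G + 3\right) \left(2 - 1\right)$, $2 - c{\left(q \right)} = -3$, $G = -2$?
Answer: $3038$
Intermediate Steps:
$c{\left(q \right)} = 5$ ($c{\left(q \right)} = 2 - -3 = 2 + 3 = 5$)
$s{\left(F,L \right)} = 1$ ($s{\left(F,L \right)} = \left(-2 + 3\right) \left(2 - 1\right) = 1 \cdot 1 = 1$)
$\left(s{\left(-1,c{\left(0 \right)} \right)} + 61\right) 49 = \left(1 + 61\right) 49 = 62 \cdot 49 = 3038$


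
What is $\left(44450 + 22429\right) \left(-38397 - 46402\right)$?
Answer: $-5671272321$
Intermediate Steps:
$\left(44450 + 22429\right) \left(-38397 - 46402\right) = 66879 \left(-84799\right) = -5671272321$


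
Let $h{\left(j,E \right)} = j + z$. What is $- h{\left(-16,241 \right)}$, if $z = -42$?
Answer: $58$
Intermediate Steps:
$h{\left(j,E \right)} = -42 + j$ ($h{\left(j,E \right)} = j - 42 = -42 + j$)
$- h{\left(-16,241 \right)} = - (-42 - 16) = \left(-1\right) \left(-58\right) = 58$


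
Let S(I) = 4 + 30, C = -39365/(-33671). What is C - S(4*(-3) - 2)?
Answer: -1105449/33671 ≈ -32.831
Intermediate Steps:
C = 39365/33671 (C = -39365*(-1/33671) = 39365/33671 ≈ 1.1691)
S(I) = 34
C - S(4*(-3) - 2) = 39365/33671 - 1*34 = 39365/33671 - 34 = -1105449/33671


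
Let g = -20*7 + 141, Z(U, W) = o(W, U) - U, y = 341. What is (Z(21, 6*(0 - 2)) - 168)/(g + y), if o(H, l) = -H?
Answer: -59/114 ≈ -0.51754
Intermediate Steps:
Z(U, W) = -U - W (Z(U, W) = -W - U = -U - W)
g = 1 (g = -140 + 141 = 1)
(Z(21, 6*(0 - 2)) - 168)/(g + y) = ((-1*21 - 6*(0 - 2)) - 168)/(1 + 341) = ((-21 - 6*(-2)) - 168)/342 = ((-21 - 1*(-12)) - 168)*(1/342) = ((-21 + 12) - 168)*(1/342) = (-9 - 168)*(1/342) = -177*1/342 = -59/114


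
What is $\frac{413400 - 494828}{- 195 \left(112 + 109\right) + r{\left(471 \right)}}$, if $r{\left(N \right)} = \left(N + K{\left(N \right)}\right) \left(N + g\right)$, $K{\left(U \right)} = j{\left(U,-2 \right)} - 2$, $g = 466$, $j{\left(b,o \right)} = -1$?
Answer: $- \frac{81428}{395421} \approx -0.20593$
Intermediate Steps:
$K{\left(U \right)} = -3$ ($K{\left(U \right)} = -1 - 2 = -3$)
$r{\left(N \right)} = \left(-3 + N\right) \left(466 + N\right)$ ($r{\left(N \right)} = \left(N - 3\right) \left(N + 466\right) = \left(-3 + N\right) \left(466 + N\right)$)
$\frac{413400 - 494828}{- 195 \left(112 + 109\right) + r{\left(471 \right)}} = \frac{413400 - 494828}{- 195 \left(112 + 109\right) + \left(-1398 + 471^{2} + 463 \cdot 471\right)} = - \frac{81428}{\left(-195\right) 221 + \left(-1398 + 221841 + 218073\right)} = - \frac{81428}{-43095 + 438516} = - \frac{81428}{395421}$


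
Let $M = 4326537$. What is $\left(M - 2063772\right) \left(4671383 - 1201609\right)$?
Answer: $7851283165110$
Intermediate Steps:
$\left(M - 2063772\right) \left(4671383 - 1201609\right) = \left(4326537 - 2063772\right) \left(4671383 - 1201609\right) = 2262765 \cdot 3469774 = 7851283165110$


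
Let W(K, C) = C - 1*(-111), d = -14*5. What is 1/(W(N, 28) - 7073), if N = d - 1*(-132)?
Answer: -1/6934 ≈ -0.00014422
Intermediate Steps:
d = -70
N = 62 (N = -70 - 1*(-132) = -70 + 132 = 62)
W(K, C) = 111 + C (W(K, C) = C + 111 = 111 + C)
1/(W(N, 28) - 7073) = 1/((111 + 28) - 7073) = 1/(139 - 7073) = 1/(-6934) = -1/6934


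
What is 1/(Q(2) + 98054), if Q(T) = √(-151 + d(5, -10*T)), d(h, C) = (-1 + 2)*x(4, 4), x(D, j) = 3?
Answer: 49027/4807293532 - I*√37/4807293532 ≈ 1.0198e-5 - 1.2653e-9*I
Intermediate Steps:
d(h, C) = 3 (d(h, C) = (-1 + 2)*3 = 1*3 = 3)
Q(T) = 2*I*√37 (Q(T) = √(-151 + 3) = √(-148) = 2*I*√37)
1/(Q(2) + 98054) = 1/(2*I*√37 + 98054) = 1/(98054 + 2*I*√37)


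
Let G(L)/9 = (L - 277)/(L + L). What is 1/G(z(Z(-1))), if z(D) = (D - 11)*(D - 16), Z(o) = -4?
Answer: 200/69 ≈ 2.8986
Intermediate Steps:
z(D) = (-16 + D)*(-11 + D) (z(D) = (-11 + D)*(-16 + D) = (-16 + D)*(-11 + D))
G(L) = 9*(-277 + L)/(2*L) (G(L) = 9*((L - 277)/(L + L)) = 9*((-277 + L)/((2*L))) = 9*((-277 + L)*(1/(2*L))) = 9*((-277 + L)/(2*L)) = 9*(-277 + L)/(2*L))
1/G(z(Z(-1))) = 1/(9*(-277 + (176 + (-4)**2 - 27*(-4)))/(2*(176 + (-4)**2 - 27*(-4)))) = 1/(9*(-277 + (176 + 16 + 108))/(2*(176 + 16 + 108))) = 1/((9/2)*(-277 + 300)/300) = 1/((9/2)*(1/300)*23) = 1/(69/200) = 200/69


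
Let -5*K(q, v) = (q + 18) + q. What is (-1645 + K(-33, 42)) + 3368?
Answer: 8663/5 ≈ 1732.6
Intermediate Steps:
K(q, v) = -18/5 - 2*q/5 (K(q, v) = -((q + 18) + q)/5 = -((18 + q) + q)/5 = -(18 + 2*q)/5 = -18/5 - 2*q/5)
(-1645 + K(-33, 42)) + 3368 = (-1645 + (-18/5 - ⅖*(-33))) + 3368 = (-1645 + (-18/5 + 66/5)) + 3368 = (-1645 + 48/5) + 3368 = -8177/5 + 3368 = 8663/5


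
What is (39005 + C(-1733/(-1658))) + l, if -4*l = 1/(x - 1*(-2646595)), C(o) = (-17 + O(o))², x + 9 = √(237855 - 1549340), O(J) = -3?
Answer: 552018243016568317/14008837533762 + 7*I*√26765/28017675067524 ≈ 39405.0 + 4.0874e-11*I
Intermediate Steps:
x = -9 + 7*I*√26765 (x = -9 + √(237855 - 1549340) = -9 + √(-1311485) = -9 + 7*I*√26765 ≈ -9.0 + 1145.2*I)
C(o) = 400 (C(o) = (-17 - 3)² = (-20)² = 400)
l = -1/(4*(2646586 + 7*I*√26765)) (l = -1/(4*((-9 + 7*I*√26765) - 1*(-2646595))) = -1/(4*((-9 + 7*I*√26765) + 2646595)) = -1/(4*(2646586 + 7*I*√26765)) ≈ -9.4461e-8 + 4.0874e-11*I)
(39005 + C(-1733/(-1658))) + l = (39005 + 400) + I/(4*(-2646586*I + 7*√26765)) = 39405 + I/(4*(-2646586*I + 7*√26765))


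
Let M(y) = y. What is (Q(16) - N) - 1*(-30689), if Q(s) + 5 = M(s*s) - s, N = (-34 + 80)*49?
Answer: 28670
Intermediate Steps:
N = 2254 (N = 46*49 = 2254)
Q(s) = -5 + s**2 - s (Q(s) = -5 + (s*s - s) = -5 + (s**2 - s) = -5 + s**2 - s)
(Q(16) - N) - 1*(-30689) = ((-5 + 16**2 - 1*16) - 1*2254) - 1*(-30689) = ((-5 + 256 - 16) - 2254) + 30689 = (235 - 2254) + 30689 = -2019 + 30689 = 28670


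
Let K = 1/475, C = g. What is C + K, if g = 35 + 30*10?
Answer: 159126/475 ≈ 335.00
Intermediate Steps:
g = 335 (g = 35 + 300 = 335)
C = 335
K = 1/475 ≈ 0.0021053
C + K = 335 + 1/475 = 159126/475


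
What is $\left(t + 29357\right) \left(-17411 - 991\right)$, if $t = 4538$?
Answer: $-623735790$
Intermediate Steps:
$\left(t + 29357\right) \left(-17411 - 991\right) = \left(4538 + 29357\right) \left(-17411 - 991\right) = 33895 \left(-18402\right) = -623735790$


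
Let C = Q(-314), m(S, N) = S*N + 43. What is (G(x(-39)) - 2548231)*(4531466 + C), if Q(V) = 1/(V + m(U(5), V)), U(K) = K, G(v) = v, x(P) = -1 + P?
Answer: -21258769648173255/1841 ≈ -1.1547e+13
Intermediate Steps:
m(S, N) = 43 + N*S (m(S, N) = N*S + 43 = 43 + N*S)
Q(V) = 1/(43 + 6*V) (Q(V) = 1/(V + (43 + V*5)) = 1/(V + (43 + 5*V)) = 1/(43 + 6*V))
C = -1/1841 (C = 1/(43 + 6*(-314)) = 1/(43 - 1884) = 1/(-1841) = -1/1841 ≈ -0.00054318)
(G(x(-39)) - 2548231)*(4531466 + C) = ((-1 - 39) - 2548231)*(4531466 - 1/1841) = (-40 - 2548231)*(8342428905/1841) = -2548271*8342428905/1841 = -21258769648173255/1841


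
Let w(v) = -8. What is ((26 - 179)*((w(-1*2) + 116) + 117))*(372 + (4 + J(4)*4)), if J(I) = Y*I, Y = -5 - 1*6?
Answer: -6885000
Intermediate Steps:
Y = -11 (Y = -5 - 6 = -11)
J(I) = -11*I
((26 - 179)*((w(-1*2) + 116) + 117))*(372 + (4 + J(4)*4)) = ((26 - 179)*((-8 + 116) + 117))*(372 + (4 - 11*4*4)) = (-153*(108 + 117))*(372 + (4 - 44*4)) = (-153*225)*(372 + (4 - 176)) = -34425*(372 - 172) = -34425*200 = -6885000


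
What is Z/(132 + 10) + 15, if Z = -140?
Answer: 995/71 ≈ 14.014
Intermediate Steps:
Z/(132 + 10) + 15 = -140/(132 + 10) + 15 = -140/142 + 15 = (1/142)*(-140) + 15 = -70/71 + 15 = 995/71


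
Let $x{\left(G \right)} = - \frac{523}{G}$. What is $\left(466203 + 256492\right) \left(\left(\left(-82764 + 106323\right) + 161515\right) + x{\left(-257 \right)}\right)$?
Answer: $\frac{34374655957995}{257} \approx 1.3375 \cdot 10^{11}$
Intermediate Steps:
$\left(466203 + 256492\right) \left(\left(\left(-82764 + 106323\right) + 161515\right) + x{\left(-257 \right)}\right) = \left(466203 + 256492\right) \left(\left(\left(-82764 + 106323\right) + 161515\right) - \frac{523}{-257}\right) = 722695 \left(\left(23559 + 161515\right) - - \frac{523}{257}\right) = 722695 \left(185074 + \frac{523}{257}\right) = 722695 \cdot \frac{47564541}{257} = \frac{34374655957995}{257}$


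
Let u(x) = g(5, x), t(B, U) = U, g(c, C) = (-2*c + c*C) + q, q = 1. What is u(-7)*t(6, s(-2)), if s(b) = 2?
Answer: -88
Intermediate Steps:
g(c, C) = 1 - 2*c + C*c (g(c, C) = (-2*c + c*C) + 1 = (-2*c + C*c) + 1 = 1 - 2*c + C*c)
u(x) = -9 + 5*x (u(x) = 1 - 2*5 + x*5 = 1 - 10 + 5*x = -9 + 5*x)
u(-7)*t(6, s(-2)) = (-9 + 5*(-7))*2 = (-9 - 35)*2 = -44*2 = -88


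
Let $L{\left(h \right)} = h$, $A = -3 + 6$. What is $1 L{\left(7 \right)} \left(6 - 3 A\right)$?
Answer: $-21$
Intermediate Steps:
$A = 3$
$1 L{\left(7 \right)} \left(6 - 3 A\right) = 1 \cdot 7 \left(6 - 9\right) = 7 \left(6 - 9\right) = 7 \left(-3\right) = -21$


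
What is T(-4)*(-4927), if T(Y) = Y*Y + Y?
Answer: -59124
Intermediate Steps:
T(Y) = Y + Y² (T(Y) = Y² + Y = Y + Y²)
T(-4)*(-4927) = -4*(1 - 4)*(-4927) = -4*(-3)*(-4927) = 12*(-4927) = -59124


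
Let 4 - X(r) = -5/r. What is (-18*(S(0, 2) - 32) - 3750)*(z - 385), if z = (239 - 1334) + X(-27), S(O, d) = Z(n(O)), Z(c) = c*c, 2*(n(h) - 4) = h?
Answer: 45994978/9 ≈ 5.1106e+6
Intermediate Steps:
n(h) = 4 + h/2
X(r) = 4 + 5/r (X(r) = 4 - (-5)/r = 4 + 5/r)
Z(c) = c²
S(O, d) = (4 + O/2)²
z = -29462/27 (z = (239 - 1334) + (4 + 5/(-27)) = -1095 + (4 + 5*(-1/27)) = -1095 + (4 - 5/27) = -1095 + 103/27 = -29462/27 ≈ -1091.2)
(-18*(S(0, 2) - 32) - 3750)*(z - 385) = (-18*((8 + 0)²/4 - 32) - 3750)*(-29462/27 - 385) = (-18*((¼)*8² - 32) - 3750)*(-39857/27) = (-18*((¼)*64 - 32) - 3750)*(-39857/27) = (-18*(16 - 32) - 3750)*(-39857/27) = (-18*(-16) - 3750)*(-39857/27) = (288 - 3750)*(-39857/27) = -3462*(-39857/27) = 45994978/9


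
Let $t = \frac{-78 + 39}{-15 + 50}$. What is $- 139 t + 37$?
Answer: $\frac{6716}{35} \approx 191.89$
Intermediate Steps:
$t = - \frac{39}{35} \approx -1.1143$
$- 139 t + 37 = \left(-139\right) \left(- \frac{39}{35}\right) + 37 = \frac{5421}{35} + 37 = \frac{6716}{35}$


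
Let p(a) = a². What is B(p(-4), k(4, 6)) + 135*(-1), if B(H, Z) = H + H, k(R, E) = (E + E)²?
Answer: -103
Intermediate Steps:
k(R, E) = 4*E² (k(R, E) = (2*E)² = 4*E²)
B(H, Z) = 2*H
B(p(-4), k(4, 6)) + 135*(-1) = 2*(-4)² + 135*(-1) = 2*16 - 135 = 32 - 135 = -103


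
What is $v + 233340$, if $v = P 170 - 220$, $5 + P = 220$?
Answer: $269670$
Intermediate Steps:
$P = 215$ ($P = -5 + 220 = 215$)
$v = 36330$ ($v = 215 \cdot 170 - 220 = 36550 - 220 = 36330$)
$v + 233340 = 36330 + 233340 = 269670$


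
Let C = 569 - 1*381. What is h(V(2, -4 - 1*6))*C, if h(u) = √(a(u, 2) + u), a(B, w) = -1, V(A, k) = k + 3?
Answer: 376*I*√2 ≈ 531.74*I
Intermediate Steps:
V(A, k) = 3 + k
h(u) = √(-1 + u)
C = 188 (C = 569 - 381 = 188)
h(V(2, -4 - 1*6))*C = √(-1 + (3 + (-4 - 1*6)))*188 = √(-1 + (3 + (-4 - 6)))*188 = √(-1 + (3 - 10))*188 = √(-1 - 7)*188 = √(-8)*188 = (2*I*√2)*188 = 376*I*√2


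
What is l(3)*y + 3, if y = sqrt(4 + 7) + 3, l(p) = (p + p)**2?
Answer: 111 + 36*sqrt(11) ≈ 230.40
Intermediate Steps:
l(p) = 4*p**2 (l(p) = (2*p)**2 = 4*p**2)
y = 3 + sqrt(11) (y = sqrt(11) + 3 = 3 + sqrt(11) ≈ 6.3166)
l(3)*y + 3 = (4*3**2)*(3 + sqrt(11)) + 3 = (4*9)*(3 + sqrt(11)) + 3 = 36*(3 + sqrt(11)) + 3 = (108 + 36*sqrt(11)) + 3 = 111 + 36*sqrt(11)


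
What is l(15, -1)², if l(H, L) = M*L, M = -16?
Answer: 256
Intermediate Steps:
l(H, L) = -16*L
l(15, -1)² = (-16*(-1))² = 16² = 256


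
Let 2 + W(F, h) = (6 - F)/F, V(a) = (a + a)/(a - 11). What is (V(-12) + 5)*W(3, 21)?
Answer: -139/23 ≈ -6.0435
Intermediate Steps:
V(a) = 2*a/(-11 + a) (V(a) = (2*a)/(-11 + a) = 2*a/(-11 + a))
W(F, h) = -2 + (6 - F)/F
(V(-12) + 5)*W(3, 21) = (2*(-12)/(-11 - 12) + 5)*(-3 + 6/3) = (2*(-12)/(-23) + 5)*(-3 + 6*(⅓)) = (2*(-12)*(-1/23) + 5)*(-3 + 2) = (24/23 + 5)*(-1) = (139/23)*(-1) = -139/23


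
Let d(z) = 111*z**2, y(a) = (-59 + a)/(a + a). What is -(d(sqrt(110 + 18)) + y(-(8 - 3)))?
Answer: -71072/5 ≈ -14214.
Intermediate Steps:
y(a) = (-59 + a)/(2*a) (y(a) = (-59 + a)/((2*a)) = (-59 + a)*(1/(2*a)) = (-59 + a)/(2*a))
-(d(sqrt(110 + 18)) + y(-(8 - 3))) = -(111*(sqrt(110 + 18))**2 + (-59 - (8 - 3))/(2*((-(8 - 3))))) = -(111*(sqrt(128))**2 + (-59 - 1*5)/(2*((-1*5)))) = -(111*(8*sqrt(2))**2 + (1/2)*(-59 - 5)/(-5)) = -(111*128 + (1/2)*(-1/5)*(-64)) = -(14208 + 32/5) = -1*71072/5 = -71072/5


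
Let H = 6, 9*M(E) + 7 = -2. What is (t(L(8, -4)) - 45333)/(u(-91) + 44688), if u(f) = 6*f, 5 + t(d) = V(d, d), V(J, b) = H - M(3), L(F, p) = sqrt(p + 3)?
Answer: -45331/44142 ≈ -1.0269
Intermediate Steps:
M(E) = -1 (M(E) = -7/9 + (1/9)*(-2) = -7/9 - 2/9 = -1)
L(F, p) = sqrt(3 + p)
V(J, b) = 7 (V(J, b) = 6 - 1*(-1) = 6 + 1 = 7)
t(d) = 2 (t(d) = -5 + 7 = 2)
(t(L(8, -4)) - 45333)/(u(-91) + 44688) = (2 - 45333)/(6*(-91) + 44688) = -45331/(-546 + 44688) = -45331/44142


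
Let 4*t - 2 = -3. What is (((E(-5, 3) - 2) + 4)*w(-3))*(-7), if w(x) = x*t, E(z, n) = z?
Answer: 63/4 ≈ 15.750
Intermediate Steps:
t = -1/4 (t = 1/2 + (1/4)*(-3) = 1/2 - 3/4 = -1/4 ≈ -0.25000)
w(x) = -x/4 (w(x) = x*(-1/4) = -x/4)
(((E(-5, 3) - 2) + 4)*w(-3))*(-7) = (((-5 - 2) + 4)*(-1/4*(-3)))*(-7) = ((-7 + 4)*(3/4))*(-7) = -3*3/4*(-7) = -9/4*(-7) = 63/4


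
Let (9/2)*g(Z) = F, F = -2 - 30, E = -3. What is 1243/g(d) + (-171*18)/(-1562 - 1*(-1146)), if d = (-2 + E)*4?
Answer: -139275/832 ≈ -167.40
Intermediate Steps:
d = -20 (d = (-2 - 3)*4 = -5*4 = -20)
F = -32
g(Z) = -64/9 (g(Z) = (2/9)*(-32) = -64/9)
1243/g(d) + (-171*18)/(-1562 - 1*(-1146)) = 1243/(-64/9) + (-171*18)/(-1562 - 1*(-1146)) = 1243*(-9/64) - 3078/(-1562 + 1146) = -11187/64 - 3078/(-416) = -11187/64 - 3078*(-1/416) = -11187/64 + 1539/208 = -139275/832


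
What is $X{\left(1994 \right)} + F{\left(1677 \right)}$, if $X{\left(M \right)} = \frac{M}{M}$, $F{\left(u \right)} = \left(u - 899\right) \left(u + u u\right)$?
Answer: $2189296669$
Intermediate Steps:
$F{\left(u \right)} = \left(-899 + u\right) \left(u + u^{2}\right)$
$X{\left(M \right)} = 1$
$X{\left(1994 \right)} + F{\left(1677 \right)} = 1 + 1677 \left(-899 + 1677^{2} - 1505946\right) = 1 + 1677 \left(-899 + 2812329 - 1505946\right) = 1 + 1677 \cdot 1305484 = 1 + 2189296668 = 2189296669$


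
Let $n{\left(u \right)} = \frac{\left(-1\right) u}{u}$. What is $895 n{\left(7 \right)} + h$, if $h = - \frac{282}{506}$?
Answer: $- \frac{226576}{253} \approx -895.56$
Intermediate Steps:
$h = - \frac{141}{253}$ ($h = \left(-282\right) \frac{1}{506} = - \frac{141}{253} \approx -0.55731$)
$n{\left(u \right)} = -1$
$895 n{\left(7 \right)} + h = 895 \left(-1\right) - \frac{141}{253} = -895 - \frac{141}{253} = - \frac{226576}{253}$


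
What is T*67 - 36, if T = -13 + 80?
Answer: 4453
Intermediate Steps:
T = 67
T*67 - 36 = 67*67 - 36 = 4489 - 36 = 4453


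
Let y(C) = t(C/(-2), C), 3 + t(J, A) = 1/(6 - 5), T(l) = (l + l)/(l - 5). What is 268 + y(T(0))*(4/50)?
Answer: 6696/25 ≈ 267.84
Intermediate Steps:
T(l) = 2*l/(-5 + l) (T(l) = (2*l)/(-5 + l) = 2*l/(-5 + l))
t(J, A) = -2 (t(J, A) = -3 + 1/(6 - 5) = -3 + 1/1 = -3 + 1 = -2)
y(C) = -2
268 + y(T(0))*(4/50) = 268 - 8/50 = 268 - 2*2/25 = 268 - 4/25 = 6696/25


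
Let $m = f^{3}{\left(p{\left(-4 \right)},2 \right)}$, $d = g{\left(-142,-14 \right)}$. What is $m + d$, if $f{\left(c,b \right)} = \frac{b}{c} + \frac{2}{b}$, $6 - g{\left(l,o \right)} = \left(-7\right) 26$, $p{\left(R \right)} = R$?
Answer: $\frac{1505}{8} \approx 188.13$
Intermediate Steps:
$g{\left(l,o \right)} = 188$ ($g{\left(l,o \right)} = 6 - \left(-7\right) 26 = 6 - -182 = 6 + 182 = 188$)
$d = 188$
$f{\left(c,b \right)} = \frac{2}{b} + \frac{b}{c}$
$m = \frac{1}{8}$ ($m = \left(\frac{2}{2} + \frac{2}{-4}\right)^{3} = \left(2 \cdot \frac{1}{2} + 2 \left(- \frac{1}{4}\right)\right)^{3} = \left(1 - \frac{1}{2}\right)^{3} = \left(\frac{1}{2}\right)^{3} = \frac{1}{8} \approx 0.125$)
$m + d = \frac{1}{8} + 188 = \frac{1505}{8}$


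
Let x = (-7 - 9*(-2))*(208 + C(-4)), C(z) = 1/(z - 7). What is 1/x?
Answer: 1/2287 ≈ 0.00043725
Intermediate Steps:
C(z) = 1/(-7 + z)
x = 2287 (x = (-7 - 9*(-2))*(208 + 1/(-7 - 4)) = (-7 + 18)*(208 + 1/(-11)) = 11*(208 - 1/11) = 11*(2287/11) = 2287)
1/x = 1/2287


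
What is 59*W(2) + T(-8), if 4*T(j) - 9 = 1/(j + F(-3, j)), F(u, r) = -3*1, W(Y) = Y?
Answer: 2645/22 ≈ 120.23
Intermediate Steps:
F(u, r) = -3
T(j) = 9/4 + 1/(4*(-3 + j)) (T(j) = 9/4 + 1/(4*(j - 3)) = 9/4 + 1/(4*(-3 + j)))
59*W(2) + T(-8) = 59*2 + (-26 + 9*(-8))/(4*(-3 - 8)) = 118 + (¼)*(-26 - 72)/(-11) = 118 + (¼)*(-1/11)*(-98) = 118 + 49/22 = 2645/22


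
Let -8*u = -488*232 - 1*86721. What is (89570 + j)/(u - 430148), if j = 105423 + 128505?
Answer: -2587984/3241247 ≈ -0.79845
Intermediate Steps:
j = 233928
u = 199937/8 (u = -(-488*232 - 1*86721)/8 = -(-113216 - 86721)/8 = -⅛*(-199937) = 199937/8 ≈ 24992.)
(89570 + j)/(u - 430148) = (89570 + 233928)/(199937/8 - 430148) = 323498/(-3241247/8) = 323498*(-8/3241247) = -2587984/3241247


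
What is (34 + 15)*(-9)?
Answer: -441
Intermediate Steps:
(34 + 15)*(-9) = 49*(-9) = -441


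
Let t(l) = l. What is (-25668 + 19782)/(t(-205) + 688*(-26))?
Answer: 1962/6031 ≈ 0.32532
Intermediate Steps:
(-25668 + 19782)/(t(-205) + 688*(-26)) = (-25668 + 19782)/(-205 + 688*(-26)) = -5886/(-205 - 17888) = -5886/(-18093) = -5886*(-1/18093) = 1962/6031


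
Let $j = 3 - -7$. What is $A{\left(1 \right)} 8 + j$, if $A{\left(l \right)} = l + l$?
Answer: $26$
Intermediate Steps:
$A{\left(l \right)} = 2 l$
$j = 10$ ($j = 3 + 7 = 10$)
$A{\left(1 \right)} 8 + j = 2 \cdot 1 \cdot 8 + 10 = 2 \cdot 8 + 10 = 16 + 10 = 26$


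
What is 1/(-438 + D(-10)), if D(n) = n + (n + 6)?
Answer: -1/452 ≈ -0.0022124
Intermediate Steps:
D(n) = 6 + 2*n (D(n) = n + (6 + n) = 6 + 2*n)
1/(-438 + D(-10)) = 1/(-438 + (6 + 2*(-10))) = 1/(-438 + (6 - 20)) = 1/(-438 - 14) = 1/(-452) = -1/452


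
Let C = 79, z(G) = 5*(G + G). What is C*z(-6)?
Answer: -4740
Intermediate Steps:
z(G) = 10*G (z(G) = 5*(2*G) = 10*G)
C*z(-6) = 79*(10*(-6)) = 79*(-60) = -4740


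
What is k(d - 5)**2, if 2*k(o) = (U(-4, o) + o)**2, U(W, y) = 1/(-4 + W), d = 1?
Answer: 1185921/16384 ≈ 72.383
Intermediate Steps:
k(o) = (-1/8 + o)**2/2 (k(o) = (1/(-4 - 4) + o)**2/2 = (1/(-8) + o)**2/2 = (-1/8 + o)**2/2)
k(d - 5)**2 = ((-1 + 8*(1 - 5))**2/128)**2 = ((-1 + 8*(-4))**2/128)**2 = ((-1 - 32)**2/128)**2 = ((1/128)*(-33)**2)**2 = ((1/128)*1089)**2 = (1089/128)**2 = 1185921/16384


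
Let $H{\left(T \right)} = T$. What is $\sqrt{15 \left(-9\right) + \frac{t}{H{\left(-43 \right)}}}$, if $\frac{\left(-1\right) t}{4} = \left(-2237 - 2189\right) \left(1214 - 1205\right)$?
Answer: $\frac{3 i \sqrt{789007}}{43} \approx 61.972 i$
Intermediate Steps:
$t = 159336$ ($t = - 4 \left(-2237 - 2189\right) \left(1214 - 1205\right) = - 4 \left(\left(-4426\right) 9\right) = \left(-4\right) \left(-39834\right) = 159336$)
$\sqrt{15 \left(-9\right) + \frac{t}{H{\left(-43 \right)}}} = \sqrt{15 \left(-9\right) + \frac{159336}{-43}} = \sqrt{-135 + 159336 \left(- \frac{1}{43}\right)} = \sqrt{-135 - \frac{159336}{43}} = \sqrt{- \frac{165141}{43}} = \frac{3 i \sqrt{789007}}{43}$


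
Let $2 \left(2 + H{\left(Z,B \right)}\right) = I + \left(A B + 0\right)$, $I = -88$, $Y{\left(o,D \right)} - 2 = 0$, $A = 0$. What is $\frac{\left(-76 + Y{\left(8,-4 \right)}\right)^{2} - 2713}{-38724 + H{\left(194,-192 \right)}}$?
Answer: $- \frac{2763}{38770} \approx -0.071266$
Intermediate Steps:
$Y{\left(o,D \right)} = 2$ ($Y{\left(o,D \right)} = 2 + 0 = 2$)
$H{\left(Z,B \right)} = -46$ ($H{\left(Z,B \right)} = -2 + \frac{-88 + \left(0 B + 0\right)}{2} = -2 + \frac{-88 + \left(0 + 0\right)}{2} = -2 + \frac{-88 + 0}{2} = -2 + \frac{1}{2} \left(-88\right) = -2 - 44 = -46$)
$\frac{\left(-76 + Y{\left(8,-4 \right)}\right)^{2} - 2713}{-38724 + H{\left(194,-192 \right)}} = \frac{\left(-76 + 2\right)^{2} - 2713}{-38724 - 46} = \frac{\left(-74\right)^{2} - 2713}{-38770} = \left(5476 - 2713\right) \left(- \frac{1}{38770}\right) = 2763 \left(- \frac{1}{38770}\right) = - \frac{2763}{38770}$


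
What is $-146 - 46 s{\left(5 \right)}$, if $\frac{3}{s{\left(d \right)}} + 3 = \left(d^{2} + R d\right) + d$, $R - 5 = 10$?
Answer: $- \frac{2505}{17} \approx -147.35$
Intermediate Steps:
$R = 15$ ($R = 5 + 10 = 15$)
$s{\left(d \right)} = \frac{3}{-3 + d^{2} + 16 d}$ ($s{\left(d \right)} = \frac{3}{-3 + \left(\left(d^{2} + 15 d\right) + d\right)} = \frac{3}{-3 + \left(d^{2} + 16 d\right)} = \frac{3}{-3 + d^{2} + 16 d}$)
$-146 - 46 s{\left(5 \right)} = -146 - 46 \frac{3}{-3 + 5^{2} + 16 \cdot 5} = -146 - 46 \frac{3}{-3 + 25 + 80} = -146 - 46 \cdot \frac{3}{102} = -146 - 46 \cdot 3 \cdot \frac{1}{102} = -146 - \frac{23}{17} = - \frac{2505}{17}$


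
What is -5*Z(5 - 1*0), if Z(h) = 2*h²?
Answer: -250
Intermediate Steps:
-5*Z(5 - 1*0) = -10*(5 - 1*0)² = -10*(5 + 0)² = -10*5² = -10*25 = -5*50 = -250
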